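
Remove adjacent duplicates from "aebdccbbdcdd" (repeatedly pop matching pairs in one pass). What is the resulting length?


Input: aebdccbbdcdd
Stack-based adjacent duplicate removal:
  Read 'a': push. Stack: a
  Read 'e': push. Stack: ae
  Read 'b': push. Stack: aeb
  Read 'd': push. Stack: aebd
  Read 'c': push. Stack: aebdc
  Read 'c': matches stack top 'c' => pop. Stack: aebd
  Read 'b': push. Stack: aebdb
  Read 'b': matches stack top 'b' => pop. Stack: aebd
  Read 'd': matches stack top 'd' => pop. Stack: aeb
  Read 'c': push. Stack: aebc
  Read 'd': push. Stack: aebcd
  Read 'd': matches stack top 'd' => pop. Stack: aebc
Final stack: "aebc" (length 4)

4


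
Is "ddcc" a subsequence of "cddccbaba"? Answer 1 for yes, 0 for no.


Check if "ddcc" is a subsequence of "cddccbaba"
Greedy scan:
  Position 0 ('c'): no match needed
  Position 1 ('d'): matches sub[0] = 'd'
  Position 2 ('d'): matches sub[1] = 'd'
  Position 3 ('c'): matches sub[2] = 'c'
  Position 4 ('c'): matches sub[3] = 'c'
  Position 5 ('b'): no match needed
  Position 6 ('a'): no match needed
  Position 7 ('b'): no match needed
  Position 8 ('a'): no match needed
All 4 characters matched => is a subsequence

1


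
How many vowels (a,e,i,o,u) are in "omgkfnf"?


Input: omgkfnf
Checking each character:
  'o' at position 0: vowel (running total: 1)
  'm' at position 1: consonant
  'g' at position 2: consonant
  'k' at position 3: consonant
  'f' at position 4: consonant
  'n' at position 5: consonant
  'f' at position 6: consonant
Total vowels: 1

1


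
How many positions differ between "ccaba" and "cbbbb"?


Comparing "ccaba" and "cbbbb" position by position:
  Position 0: 'c' vs 'c' => same
  Position 1: 'c' vs 'b' => DIFFER
  Position 2: 'a' vs 'b' => DIFFER
  Position 3: 'b' vs 'b' => same
  Position 4: 'a' vs 'b' => DIFFER
Positions that differ: 3

3


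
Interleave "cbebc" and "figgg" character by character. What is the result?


Interleaving "cbebc" and "figgg":
  Position 0: 'c' from first, 'f' from second => "cf"
  Position 1: 'b' from first, 'i' from second => "bi"
  Position 2: 'e' from first, 'g' from second => "eg"
  Position 3: 'b' from first, 'g' from second => "bg"
  Position 4: 'c' from first, 'g' from second => "cg"
Result: cfbiegbgcg

cfbiegbgcg


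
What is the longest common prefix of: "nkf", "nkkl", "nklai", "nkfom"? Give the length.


Words: nkf, nkkl, nklai, nkfom
  Position 0: all 'n' => match
  Position 1: all 'k' => match
  Position 2: ('f', 'k', 'l', 'f') => mismatch, stop
LCP = "nk" (length 2)

2


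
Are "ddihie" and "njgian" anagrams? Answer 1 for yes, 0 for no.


Strings: "ddihie", "njgian"
Sorted first:  ddehii
Sorted second: agijnn
Differ at position 0: 'd' vs 'a' => not anagrams

0


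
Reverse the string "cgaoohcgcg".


Input: cgaoohcgcg
Reading characters right to left:
  Position 9: 'g'
  Position 8: 'c'
  Position 7: 'g'
  Position 6: 'c'
  Position 5: 'h'
  Position 4: 'o'
  Position 3: 'o'
  Position 2: 'a'
  Position 1: 'g'
  Position 0: 'c'
Reversed: gcgchooagc

gcgchooagc


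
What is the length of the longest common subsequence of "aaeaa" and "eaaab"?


LCS of "aaeaa" and "eaaab"
DP table:
           e    a    a    a    b
      0    0    0    0    0    0
  a   0    0    1    1    1    1
  a   0    0    1    2    2    2
  e   0    1    1    2    2    2
  a   0    1    2    2    3    3
  a   0    1    2    3    3    3
LCS length = dp[5][5] = 3

3


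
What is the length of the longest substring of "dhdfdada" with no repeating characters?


Input: "dhdfdada"
Sliding window (track last position of each char):
  Position 0 ('d'): window [0,0] length 1 -- new best
  Position 1 ('h'): window [0,1] length 2 -- new best
  Position 2 ('d'): repeat (last at 0), move window start to 1
  Position 2 ('d'): window [1,2] length 2
  Position 3 ('f'): window [1,3] length 3 -- new best
  Position 4 ('d'): repeat (last at 2), move window start to 3
  Position 4 ('d'): window [3,4] length 2
  Position 5 ('a'): window [3,5] length 3
  Position 6 ('d'): repeat (last at 4), move window start to 5
  Position 6 ('d'): window [5,6] length 2
  Position 7 ('a'): repeat (last at 5), move window start to 6
  Position 7 ('a'): window [6,7] length 2
Longest substring with no repeats: "hdf" with length 3

3


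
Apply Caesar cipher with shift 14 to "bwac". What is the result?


Caesar cipher: shift "bwac" by 14
  'b' (pos 1) + 14 = pos 15 = 'p'
  'w' (pos 22) + 14 = pos 10 = 'k'
  'a' (pos 0) + 14 = pos 14 = 'o'
  'c' (pos 2) + 14 = pos 16 = 'q'
Result: pkoq

pkoq


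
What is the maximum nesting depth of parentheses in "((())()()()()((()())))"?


Input: "((())()()()()((()())))"
Tracking depth:
  Position 0 '(': depth becomes 1
  Position 1 '(': depth becomes 2
  Position 2 '(': depth becomes 3
  Position 3 ')': depth becomes 2
  Position 4 ')': depth becomes 1
  Position 5 '(': depth becomes 2
  Position 6 ')': depth becomes 1
  Position 7 '(': depth becomes 2
  Position 8 ')': depth becomes 1
  Position 9 '(': depth becomes 2
  Position 10 ')': depth becomes 1
  Position 11 '(': depth becomes 2
  Position 12 ')': depth becomes 1
  Position 13 '(': depth becomes 2
  Position 14 '(': depth becomes 3
  Position 15 '(': depth becomes 4
  Position 16 ')': depth becomes 3
  Position 17 '(': depth becomes 4
  Position 18 ')': depth becomes 3
  Position 19 ')': depth becomes 2
  Position 20 ')': depth becomes 1
  Position 21 ')': depth becomes 0
Maximum depth reached: 4

4


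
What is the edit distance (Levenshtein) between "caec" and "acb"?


Computing edit distance: "caec" -> "acb"
DP table:
           a    c    b
      0    1    2    3
  c   1    1    1    2
  a   2    1    2    2
  e   3    2    2    3
  c   4    3    2    3
Edit distance = dp[4][3] = 3

3


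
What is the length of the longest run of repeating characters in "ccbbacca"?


Input: "ccbbacca"
Scanning for longest run:
  Position 1 ('c'): continues run of 'c', length=2
  Position 2 ('b'): new char, reset run to 1
  Position 3 ('b'): continues run of 'b', length=2
  Position 4 ('a'): new char, reset run to 1
  Position 5 ('c'): new char, reset run to 1
  Position 6 ('c'): continues run of 'c', length=2
  Position 7 ('a'): new char, reset run to 1
Longest run: 'c' with length 2

2


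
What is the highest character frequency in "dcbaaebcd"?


Input: dcbaaebcd
Character counts:
  'a': 2
  'b': 2
  'c': 2
  'd': 2
  'e': 1
Maximum frequency: 2

2


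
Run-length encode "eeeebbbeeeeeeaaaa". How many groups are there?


Input: eeeebbbeeeeeeaaaa
Scanning for consecutive runs:
  Group 1: 'e' x 4 (positions 0-3)
  Group 2: 'b' x 3 (positions 4-6)
  Group 3: 'e' x 6 (positions 7-12)
  Group 4: 'a' x 4 (positions 13-16)
Total groups: 4

4


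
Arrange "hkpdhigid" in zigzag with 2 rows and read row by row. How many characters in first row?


Zigzag "hkpdhigid" into 2 rows:
Placing characters:
  'h' => row 0
  'k' => row 1
  'p' => row 0
  'd' => row 1
  'h' => row 0
  'i' => row 1
  'g' => row 0
  'i' => row 1
  'd' => row 0
Rows:
  Row 0: "hphgd"
  Row 1: "kdii"
First row length: 5

5


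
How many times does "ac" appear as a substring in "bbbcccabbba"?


Searching for "ac" in "bbbcccabbba"
Scanning each position:
  Position 0: "bb" => no
  Position 1: "bb" => no
  Position 2: "bc" => no
  Position 3: "cc" => no
  Position 4: "cc" => no
  Position 5: "ca" => no
  Position 6: "ab" => no
  Position 7: "bb" => no
  Position 8: "bb" => no
  Position 9: "ba" => no
Total occurrences: 0

0


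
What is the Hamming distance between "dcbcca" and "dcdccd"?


Comparing "dcbcca" and "dcdccd" position by position:
  Position 0: 'd' vs 'd' => same
  Position 1: 'c' vs 'c' => same
  Position 2: 'b' vs 'd' => differ
  Position 3: 'c' vs 'c' => same
  Position 4: 'c' vs 'c' => same
  Position 5: 'a' vs 'd' => differ
Total differences (Hamming distance): 2

2


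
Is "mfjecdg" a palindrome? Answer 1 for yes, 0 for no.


Input: mfjecdg
Reversed: gdcejfm
  Compare pos 0 ('m') with pos 6 ('g'): MISMATCH
  Compare pos 1 ('f') with pos 5 ('d'): MISMATCH
  Compare pos 2 ('j') with pos 4 ('c'): MISMATCH
Result: not a palindrome

0


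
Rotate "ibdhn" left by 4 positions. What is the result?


Input: "ibdhn", rotate left by 4
First 4 characters: "ibdh"
Remaining characters: "n"
Concatenate remaining + first: "n" + "ibdh" = "nibdh"

nibdh


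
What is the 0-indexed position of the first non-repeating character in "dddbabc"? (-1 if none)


Input: dddbabc
Character frequencies:
  'a': 1
  'b': 2
  'c': 1
  'd': 3
Scanning left to right for freq == 1:
  Position 0 ('d'): freq=3, skip
  Position 1 ('d'): freq=3, skip
  Position 2 ('d'): freq=3, skip
  Position 3 ('b'): freq=2, skip
  Position 4 ('a'): unique! => answer = 4

4


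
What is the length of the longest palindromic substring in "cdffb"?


Input: "cdffb"
Checking substrings for palindromes:
  [2:4] "ff" (len 2) => palindrome
Longest palindromic substring: "ff" with length 2

2


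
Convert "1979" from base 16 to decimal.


Input: "1979" in base 16
Positional expansion:
  Digit '1' (value 1) x 16^3 = 4096
  Digit '9' (value 9) x 16^2 = 2304
  Digit '7' (value 7) x 16^1 = 112
  Digit '9' (value 9) x 16^0 = 9
Sum = 6521

6521


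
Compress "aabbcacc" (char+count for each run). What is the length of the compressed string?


Input: aabbcacc
Runs:
  'a' x 2 => "a2"
  'b' x 2 => "b2"
  'c' x 1 => "c1"
  'a' x 1 => "a1"
  'c' x 2 => "c2"
Compressed: "a2b2c1a1c2"
Compressed length: 10

10


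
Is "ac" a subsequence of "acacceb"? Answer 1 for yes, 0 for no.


Check if "ac" is a subsequence of "acacceb"
Greedy scan:
  Position 0 ('a'): matches sub[0] = 'a'
  Position 1 ('c'): matches sub[1] = 'c'
  Position 2 ('a'): no match needed
  Position 3 ('c'): no match needed
  Position 4 ('c'): no match needed
  Position 5 ('e'): no match needed
  Position 6 ('b'): no match needed
All 2 characters matched => is a subsequence

1


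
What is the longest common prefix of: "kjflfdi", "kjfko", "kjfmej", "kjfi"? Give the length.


Words: kjflfdi, kjfko, kjfmej, kjfi
  Position 0: all 'k' => match
  Position 1: all 'j' => match
  Position 2: all 'f' => match
  Position 3: ('l', 'k', 'm', 'i') => mismatch, stop
LCP = "kjf" (length 3)

3


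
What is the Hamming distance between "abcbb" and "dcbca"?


Comparing "abcbb" and "dcbca" position by position:
  Position 0: 'a' vs 'd' => differ
  Position 1: 'b' vs 'c' => differ
  Position 2: 'c' vs 'b' => differ
  Position 3: 'b' vs 'c' => differ
  Position 4: 'b' vs 'a' => differ
Total differences (Hamming distance): 5

5


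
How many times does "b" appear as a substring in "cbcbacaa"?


Searching for "b" in "cbcbacaa"
Scanning each position:
  Position 0: "c" => no
  Position 1: "b" => MATCH
  Position 2: "c" => no
  Position 3: "b" => MATCH
  Position 4: "a" => no
  Position 5: "c" => no
  Position 6: "a" => no
  Position 7: "a" => no
Total occurrences: 2

2


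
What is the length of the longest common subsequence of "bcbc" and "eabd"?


LCS of "bcbc" and "eabd"
DP table:
           e    a    b    d
      0    0    0    0    0
  b   0    0    0    1    1
  c   0    0    0    1    1
  b   0    0    0    1    1
  c   0    0    0    1    1
LCS length = dp[4][4] = 1

1


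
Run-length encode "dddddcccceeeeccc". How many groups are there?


Input: dddddcccceeeeccc
Scanning for consecutive runs:
  Group 1: 'd' x 5 (positions 0-4)
  Group 2: 'c' x 4 (positions 5-8)
  Group 3: 'e' x 4 (positions 9-12)
  Group 4: 'c' x 3 (positions 13-15)
Total groups: 4

4


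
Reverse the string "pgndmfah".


Input: pgndmfah
Reading characters right to left:
  Position 7: 'h'
  Position 6: 'a'
  Position 5: 'f'
  Position 4: 'm'
  Position 3: 'd'
  Position 2: 'n'
  Position 1: 'g'
  Position 0: 'p'
Reversed: hafmdngp

hafmdngp


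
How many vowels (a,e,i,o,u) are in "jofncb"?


Input: jofncb
Checking each character:
  'j' at position 0: consonant
  'o' at position 1: vowel (running total: 1)
  'f' at position 2: consonant
  'n' at position 3: consonant
  'c' at position 4: consonant
  'b' at position 5: consonant
Total vowels: 1

1


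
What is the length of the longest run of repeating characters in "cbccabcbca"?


Input: "cbccabcbca"
Scanning for longest run:
  Position 1 ('b'): new char, reset run to 1
  Position 2 ('c'): new char, reset run to 1
  Position 3 ('c'): continues run of 'c', length=2
  Position 4 ('a'): new char, reset run to 1
  Position 5 ('b'): new char, reset run to 1
  Position 6 ('c'): new char, reset run to 1
  Position 7 ('b'): new char, reset run to 1
  Position 8 ('c'): new char, reset run to 1
  Position 9 ('a'): new char, reset run to 1
Longest run: 'c' with length 2

2


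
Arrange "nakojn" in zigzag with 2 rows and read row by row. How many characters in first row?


Zigzag "nakojn" into 2 rows:
Placing characters:
  'n' => row 0
  'a' => row 1
  'k' => row 0
  'o' => row 1
  'j' => row 0
  'n' => row 1
Rows:
  Row 0: "nkj"
  Row 1: "aon"
First row length: 3

3


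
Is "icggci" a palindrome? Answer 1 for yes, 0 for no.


Input: icggci
Reversed: icggci
  Compare pos 0 ('i') with pos 5 ('i'): match
  Compare pos 1 ('c') with pos 4 ('c'): match
  Compare pos 2 ('g') with pos 3 ('g'): match
Result: palindrome

1


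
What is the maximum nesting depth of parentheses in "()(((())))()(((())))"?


Input: "()(((())))()(((())))"
Tracking depth:
  Position 0 '(': depth becomes 1
  Position 1 ')': depth becomes 0
  Position 2 '(': depth becomes 1
  Position 3 '(': depth becomes 2
  Position 4 '(': depth becomes 3
  Position 5 '(': depth becomes 4
  Position 6 ')': depth becomes 3
  Position 7 ')': depth becomes 2
  Position 8 ')': depth becomes 1
  Position 9 ')': depth becomes 0
  Position 10 '(': depth becomes 1
  Position 11 ')': depth becomes 0
  Position 12 '(': depth becomes 1
  Position 13 '(': depth becomes 2
  Position 14 '(': depth becomes 3
  Position 15 '(': depth becomes 4
  Position 16 ')': depth becomes 3
  Position 17 ')': depth becomes 2
  Position 18 ')': depth becomes 1
  Position 19 ')': depth becomes 0
Maximum depth reached: 4

4


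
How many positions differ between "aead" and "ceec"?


Comparing "aead" and "ceec" position by position:
  Position 0: 'a' vs 'c' => DIFFER
  Position 1: 'e' vs 'e' => same
  Position 2: 'a' vs 'e' => DIFFER
  Position 3: 'd' vs 'c' => DIFFER
Positions that differ: 3

3


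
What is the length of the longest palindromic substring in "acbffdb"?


Input: "acbffdb"
Checking substrings for palindromes:
  [3:5] "ff" (len 2) => palindrome
Longest palindromic substring: "ff" with length 2

2


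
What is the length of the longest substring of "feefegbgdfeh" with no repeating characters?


Input: "feefegbgdfeh"
Sliding window (track last position of each char):
  Position 0 ('f'): window [0,0] length 1 -- new best
  Position 1 ('e'): window [0,1] length 2 -- new best
  Position 2 ('e'): repeat (last at 1), move window start to 2
  Position 2 ('e'): window [2,2] length 1
  Position 3 ('f'): window [2,3] length 2
  Position 4 ('e'): repeat (last at 2), move window start to 3
  Position 4 ('e'): window [3,4] length 2
  Position 5 ('g'): window [3,5] length 3 -- new best
  Position 6 ('b'): window [3,6] length 4 -- new best
  Position 7 ('g'): repeat (last at 5), move window start to 6
  Position 7 ('g'): window [6,7] length 2
  Position 8 ('d'): window [6,8] length 3
  Position 9 ('f'): window [6,9] length 4
  Position 10 ('e'): window [6,10] length 5 -- new best
  Position 11 ('h'): window [6,11] length 6 -- new best
Longest substring with no repeats: "bgdfeh" with length 6

6


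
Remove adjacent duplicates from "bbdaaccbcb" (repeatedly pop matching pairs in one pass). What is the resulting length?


Input: bbdaaccbcb
Stack-based adjacent duplicate removal:
  Read 'b': push. Stack: b
  Read 'b': matches stack top 'b' => pop. Stack: (empty)
  Read 'd': push. Stack: d
  Read 'a': push. Stack: da
  Read 'a': matches stack top 'a' => pop. Stack: d
  Read 'c': push. Stack: dc
  Read 'c': matches stack top 'c' => pop. Stack: d
  Read 'b': push. Stack: db
  Read 'c': push. Stack: dbc
  Read 'b': push. Stack: dbcb
Final stack: "dbcb" (length 4)

4


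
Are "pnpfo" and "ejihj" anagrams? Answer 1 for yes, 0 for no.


Strings: "pnpfo", "ejihj"
Sorted first:  fnopp
Sorted second: ehijj
Differ at position 0: 'f' vs 'e' => not anagrams

0


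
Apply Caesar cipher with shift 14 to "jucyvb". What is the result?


Caesar cipher: shift "jucyvb" by 14
  'j' (pos 9) + 14 = pos 23 = 'x'
  'u' (pos 20) + 14 = pos 8 = 'i'
  'c' (pos 2) + 14 = pos 16 = 'q'
  'y' (pos 24) + 14 = pos 12 = 'm'
  'v' (pos 21) + 14 = pos 9 = 'j'
  'b' (pos 1) + 14 = pos 15 = 'p'
Result: xiqmjp

xiqmjp


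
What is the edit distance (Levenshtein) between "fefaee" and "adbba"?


Computing edit distance: "fefaee" -> "adbba"
DP table:
           a    d    b    b    a
      0    1    2    3    4    5
  f   1    1    2    3    4    5
  e   2    2    2    3    4    5
  f   3    3    3    3    4    5
  a   4    3    4    4    4    4
  e   5    4    4    5    5    5
  e   6    5    5    5    6    6
Edit distance = dp[6][5] = 6

6


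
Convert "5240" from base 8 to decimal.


Input: "5240" in base 8
Positional expansion:
  Digit '5' (value 5) x 8^3 = 2560
  Digit '2' (value 2) x 8^2 = 128
  Digit '4' (value 4) x 8^1 = 32
  Digit '0' (value 0) x 8^0 = 0
Sum = 2720

2720


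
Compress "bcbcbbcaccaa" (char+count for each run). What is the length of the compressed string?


Input: bcbcbbcaccaa
Runs:
  'b' x 1 => "b1"
  'c' x 1 => "c1"
  'b' x 1 => "b1"
  'c' x 1 => "c1"
  'b' x 2 => "b2"
  'c' x 1 => "c1"
  'a' x 1 => "a1"
  'c' x 2 => "c2"
  'a' x 2 => "a2"
Compressed: "b1c1b1c1b2c1a1c2a2"
Compressed length: 18

18


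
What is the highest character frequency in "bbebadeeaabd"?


Input: bbebadeeaabd
Character counts:
  'a': 3
  'b': 4
  'd': 2
  'e': 3
Maximum frequency: 4

4


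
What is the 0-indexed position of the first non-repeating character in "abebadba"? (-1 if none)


Input: abebadba
Character frequencies:
  'a': 3
  'b': 3
  'd': 1
  'e': 1
Scanning left to right for freq == 1:
  Position 0 ('a'): freq=3, skip
  Position 1 ('b'): freq=3, skip
  Position 2 ('e'): unique! => answer = 2

2


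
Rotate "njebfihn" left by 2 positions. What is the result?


Input: "njebfihn", rotate left by 2
First 2 characters: "nj"
Remaining characters: "ebfihn"
Concatenate remaining + first: "ebfihn" + "nj" = "ebfihnnj"

ebfihnnj


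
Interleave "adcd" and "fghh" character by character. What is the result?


Interleaving "adcd" and "fghh":
  Position 0: 'a' from first, 'f' from second => "af"
  Position 1: 'd' from first, 'g' from second => "dg"
  Position 2: 'c' from first, 'h' from second => "ch"
  Position 3: 'd' from first, 'h' from second => "dh"
Result: afdgchdh

afdgchdh


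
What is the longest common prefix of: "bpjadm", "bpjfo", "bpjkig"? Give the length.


Words: bpjadm, bpjfo, bpjkig
  Position 0: all 'b' => match
  Position 1: all 'p' => match
  Position 2: all 'j' => match
  Position 3: ('a', 'f', 'k') => mismatch, stop
LCP = "bpj" (length 3)

3


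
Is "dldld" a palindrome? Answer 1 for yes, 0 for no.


Input: dldld
Reversed: dldld
  Compare pos 0 ('d') with pos 4 ('d'): match
  Compare pos 1 ('l') with pos 3 ('l'): match
Result: palindrome

1


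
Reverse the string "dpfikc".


Input: dpfikc
Reading characters right to left:
  Position 5: 'c'
  Position 4: 'k'
  Position 3: 'i'
  Position 2: 'f'
  Position 1: 'p'
  Position 0: 'd'
Reversed: ckifpd

ckifpd


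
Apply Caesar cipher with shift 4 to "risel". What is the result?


Caesar cipher: shift "risel" by 4
  'r' (pos 17) + 4 = pos 21 = 'v'
  'i' (pos 8) + 4 = pos 12 = 'm'
  's' (pos 18) + 4 = pos 22 = 'w'
  'e' (pos 4) + 4 = pos 8 = 'i'
  'l' (pos 11) + 4 = pos 15 = 'p'
Result: vmwip

vmwip


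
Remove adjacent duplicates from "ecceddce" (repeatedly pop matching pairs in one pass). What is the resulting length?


Input: ecceddce
Stack-based adjacent duplicate removal:
  Read 'e': push. Stack: e
  Read 'c': push. Stack: ec
  Read 'c': matches stack top 'c' => pop. Stack: e
  Read 'e': matches stack top 'e' => pop. Stack: (empty)
  Read 'd': push. Stack: d
  Read 'd': matches stack top 'd' => pop. Stack: (empty)
  Read 'c': push. Stack: c
  Read 'e': push. Stack: ce
Final stack: "ce" (length 2)

2


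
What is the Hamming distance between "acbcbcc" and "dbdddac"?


Comparing "acbcbcc" and "dbdddac" position by position:
  Position 0: 'a' vs 'd' => differ
  Position 1: 'c' vs 'b' => differ
  Position 2: 'b' vs 'd' => differ
  Position 3: 'c' vs 'd' => differ
  Position 4: 'b' vs 'd' => differ
  Position 5: 'c' vs 'a' => differ
  Position 6: 'c' vs 'c' => same
Total differences (Hamming distance): 6

6


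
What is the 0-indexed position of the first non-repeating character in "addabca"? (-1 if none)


Input: addabca
Character frequencies:
  'a': 3
  'b': 1
  'c': 1
  'd': 2
Scanning left to right for freq == 1:
  Position 0 ('a'): freq=3, skip
  Position 1 ('d'): freq=2, skip
  Position 2 ('d'): freq=2, skip
  Position 3 ('a'): freq=3, skip
  Position 4 ('b'): unique! => answer = 4

4


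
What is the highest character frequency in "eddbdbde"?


Input: eddbdbde
Character counts:
  'b': 2
  'd': 4
  'e': 2
Maximum frequency: 4

4


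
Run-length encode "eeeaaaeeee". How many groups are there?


Input: eeeaaaeeee
Scanning for consecutive runs:
  Group 1: 'e' x 3 (positions 0-2)
  Group 2: 'a' x 3 (positions 3-5)
  Group 3: 'e' x 4 (positions 6-9)
Total groups: 3

3


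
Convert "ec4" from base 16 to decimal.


Input: "ec4" in base 16
Positional expansion:
  Digit 'e' (value 14) x 16^2 = 3584
  Digit 'c' (value 12) x 16^1 = 192
  Digit '4' (value 4) x 16^0 = 4
Sum = 3780

3780


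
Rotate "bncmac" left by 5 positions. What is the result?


Input: "bncmac", rotate left by 5
First 5 characters: "bncma"
Remaining characters: "c"
Concatenate remaining + first: "c" + "bncma" = "cbncma"

cbncma


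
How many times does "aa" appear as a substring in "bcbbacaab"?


Searching for "aa" in "bcbbacaab"
Scanning each position:
  Position 0: "bc" => no
  Position 1: "cb" => no
  Position 2: "bb" => no
  Position 3: "ba" => no
  Position 4: "ac" => no
  Position 5: "ca" => no
  Position 6: "aa" => MATCH
  Position 7: "ab" => no
Total occurrences: 1

1


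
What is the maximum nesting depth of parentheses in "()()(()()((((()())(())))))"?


Input: "()()(()()((((()())(())))))"
Tracking depth:
  Position 0 '(': depth becomes 1
  Position 1 ')': depth becomes 0
  Position 2 '(': depth becomes 1
  Position 3 ')': depth becomes 0
  Position 4 '(': depth becomes 1
  Position 5 '(': depth becomes 2
  Position 6 ')': depth becomes 1
  Position 7 '(': depth becomes 2
  Position 8 ')': depth becomes 1
  Position 9 '(': depth becomes 2
  Position 10 '(': depth becomes 3
  Position 11 '(': depth becomes 4
  Position 12 '(': depth becomes 5
  Position 13 '(': depth becomes 6
  Position 14 ')': depth becomes 5
  Position 15 '(': depth becomes 6
  Position 16 ')': depth becomes 5
  Position 17 ')': depth becomes 4
  Position 18 '(': depth becomes 5
  Position 19 '(': depth becomes 6
  Position 20 ')': depth becomes 5
  Position 21 ')': depth becomes 4
  Position 22 ')': depth becomes 3
  Position 23 ')': depth becomes 2
  Position 24 ')': depth becomes 1
  Position 25 ')': depth becomes 0
Maximum depth reached: 6

6


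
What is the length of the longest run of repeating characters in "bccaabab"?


Input: "bccaabab"
Scanning for longest run:
  Position 1 ('c'): new char, reset run to 1
  Position 2 ('c'): continues run of 'c', length=2
  Position 3 ('a'): new char, reset run to 1
  Position 4 ('a'): continues run of 'a', length=2
  Position 5 ('b'): new char, reset run to 1
  Position 6 ('a'): new char, reset run to 1
  Position 7 ('b'): new char, reset run to 1
Longest run: 'c' with length 2

2


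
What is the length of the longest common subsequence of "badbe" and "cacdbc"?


LCS of "badbe" and "cacdbc"
DP table:
           c    a    c    d    b    c
      0    0    0    0    0    0    0
  b   0    0    0    0    0    1    1
  a   0    0    1    1    1    1    1
  d   0    0    1    1    2    2    2
  b   0    0    1    1    2    3    3
  e   0    0    1    1    2    3    3
LCS length = dp[5][6] = 3

3


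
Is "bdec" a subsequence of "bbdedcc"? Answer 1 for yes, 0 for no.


Check if "bdec" is a subsequence of "bbdedcc"
Greedy scan:
  Position 0 ('b'): matches sub[0] = 'b'
  Position 1 ('b'): no match needed
  Position 2 ('d'): matches sub[1] = 'd'
  Position 3 ('e'): matches sub[2] = 'e'
  Position 4 ('d'): no match needed
  Position 5 ('c'): matches sub[3] = 'c'
  Position 6 ('c'): no match needed
All 4 characters matched => is a subsequence

1


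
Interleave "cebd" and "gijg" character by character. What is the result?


Interleaving "cebd" and "gijg":
  Position 0: 'c' from first, 'g' from second => "cg"
  Position 1: 'e' from first, 'i' from second => "ei"
  Position 2: 'b' from first, 'j' from second => "bj"
  Position 3: 'd' from first, 'g' from second => "dg"
Result: cgeibjdg

cgeibjdg


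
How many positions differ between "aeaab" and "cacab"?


Comparing "aeaab" and "cacab" position by position:
  Position 0: 'a' vs 'c' => DIFFER
  Position 1: 'e' vs 'a' => DIFFER
  Position 2: 'a' vs 'c' => DIFFER
  Position 3: 'a' vs 'a' => same
  Position 4: 'b' vs 'b' => same
Positions that differ: 3

3


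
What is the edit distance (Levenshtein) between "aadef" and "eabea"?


Computing edit distance: "aadef" -> "eabea"
DP table:
           e    a    b    e    a
      0    1    2    3    4    5
  a   1    1    1    2    3    4
  a   2    2    1    2    3    3
  d   3    3    2    2    3    4
  e   4    3    3    3    2    3
  f   5    4    4    4    3    3
Edit distance = dp[5][5] = 3

3


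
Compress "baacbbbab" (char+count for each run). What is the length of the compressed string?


Input: baacbbbab
Runs:
  'b' x 1 => "b1"
  'a' x 2 => "a2"
  'c' x 1 => "c1"
  'b' x 3 => "b3"
  'a' x 1 => "a1"
  'b' x 1 => "b1"
Compressed: "b1a2c1b3a1b1"
Compressed length: 12

12


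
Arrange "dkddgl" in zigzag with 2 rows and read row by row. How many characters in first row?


Zigzag "dkddgl" into 2 rows:
Placing characters:
  'd' => row 0
  'k' => row 1
  'd' => row 0
  'd' => row 1
  'g' => row 0
  'l' => row 1
Rows:
  Row 0: "ddg"
  Row 1: "kdl"
First row length: 3

3


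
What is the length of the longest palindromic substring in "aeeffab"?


Input: "aeeffab"
Checking substrings for palindromes:
  [1:3] "ee" (len 2) => palindrome
  [3:5] "ff" (len 2) => palindrome
Longest palindromic substring: "ee" with length 2

2


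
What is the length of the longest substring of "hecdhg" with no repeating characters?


Input: "hecdhg"
Sliding window (track last position of each char):
  Position 0 ('h'): window [0,0] length 1 -- new best
  Position 1 ('e'): window [0,1] length 2 -- new best
  Position 2 ('c'): window [0,2] length 3 -- new best
  Position 3 ('d'): window [0,3] length 4 -- new best
  Position 4 ('h'): repeat (last at 0), move window start to 1
  Position 4 ('h'): window [1,4] length 4
  Position 5 ('g'): window [1,5] length 5 -- new best
Longest substring with no repeats: "ecdhg" with length 5

5


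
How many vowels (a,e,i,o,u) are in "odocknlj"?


Input: odocknlj
Checking each character:
  'o' at position 0: vowel (running total: 1)
  'd' at position 1: consonant
  'o' at position 2: vowel (running total: 2)
  'c' at position 3: consonant
  'k' at position 4: consonant
  'n' at position 5: consonant
  'l' at position 6: consonant
  'j' at position 7: consonant
Total vowels: 2

2


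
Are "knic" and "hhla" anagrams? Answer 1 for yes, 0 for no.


Strings: "knic", "hhla"
Sorted first:  cikn
Sorted second: ahhl
Differ at position 0: 'c' vs 'a' => not anagrams

0


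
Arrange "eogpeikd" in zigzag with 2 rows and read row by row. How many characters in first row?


Zigzag "eogpeikd" into 2 rows:
Placing characters:
  'e' => row 0
  'o' => row 1
  'g' => row 0
  'p' => row 1
  'e' => row 0
  'i' => row 1
  'k' => row 0
  'd' => row 1
Rows:
  Row 0: "egek"
  Row 1: "opid"
First row length: 4

4


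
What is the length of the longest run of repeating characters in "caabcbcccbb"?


Input: "caabcbcccbb"
Scanning for longest run:
  Position 1 ('a'): new char, reset run to 1
  Position 2 ('a'): continues run of 'a', length=2
  Position 3 ('b'): new char, reset run to 1
  Position 4 ('c'): new char, reset run to 1
  Position 5 ('b'): new char, reset run to 1
  Position 6 ('c'): new char, reset run to 1
  Position 7 ('c'): continues run of 'c', length=2
  Position 8 ('c'): continues run of 'c', length=3
  Position 9 ('b'): new char, reset run to 1
  Position 10 ('b'): continues run of 'b', length=2
Longest run: 'c' with length 3

3


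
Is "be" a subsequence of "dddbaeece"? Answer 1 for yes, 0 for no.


Check if "be" is a subsequence of "dddbaeece"
Greedy scan:
  Position 0 ('d'): no match needed
  Position 1 ('d'): no match needed
  Position 2 ('d'): no match needed
  Position 3 ('b'): matches sub[0] = 'b'
  Position 4 ('a'): no match needed
  Position 5 ('e'): matches sub[1] = 'e'
  Position 6 ('e'): no match needed
  Position 7 ('c'): no match needed
  Position 8 ('e'): no match needed
All 2 characters matched => is a subsequence

1


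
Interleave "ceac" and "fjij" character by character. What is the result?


Interleaving "ceac" and "fjij":
  Position 0: 'c' from first, 'f' from second => "cf"
  Position 1: 'e' from first, 'j' from second => "ej"
  Position 2: 'a' from first, 'i' from second => "ai"
  Position 3: 'c' from first, 'j' from second => "cj"
Result: cfejaicj

cfejaicj


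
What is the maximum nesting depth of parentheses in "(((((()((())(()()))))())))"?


Input: "(((((()((())(()()))))())))"
Tracking depth:
  Position 0 '(': depth becomes 1
  Position 1 '(': depth becomes 2
  Position 2 '(': depth becomes 3
  Position 3 '(': depth becomes 4
  Position 4 '(': depth becomes 5
  Position 5 '(': depth becomes 6
  Position 6 ')': depth becomes 5
  Position 7 '(': depth becomes 6
  Position 8 '(': depth becomes 7
  Position 9 '(': depth becomes 8
  Position 10 ')': depth becomes 7
  Position 11 ')': depth becomes 6
  Position 12 '(': depth becomes 7
  Position 13 '(': depth becomes 8
  Position 14 ')': depth becomes 7
  Position 15 '(': depth becomes 8
  Position 16 ')': depth becomes 7
  Position 17 ')': depth becomes 6
  Position 18 ')': depth becomes 5
  Position 19 ')': depth becomes 4
  Position 20 ')': depth becomes 3
  Position 21 '(': depth becomes 4
  Position 22 ')': depth becomes 3
  Position 23 ')': depth becomes 2
  Position 24 ')': depth becomes 1
  Position 25 ')': depth becomes 0
Maximum depth reached: 8

8


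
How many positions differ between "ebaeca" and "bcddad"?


Comparing "ebaeca" and "bcddad" position by position:
  Position 0: 'e' vs 'b' => DIFFER
  Position 1: 'b' vs 'c' => DIFFER
  Position 2: 'a' vs 'd' => DIFFER
  Position 3: 'e' vs 'd' => DIFFER
  Position 4: 'c' vs 'a' => DIFFER
  Position 5: 'a' vs 'd' => DIFFER
Positions that differ: 6

6


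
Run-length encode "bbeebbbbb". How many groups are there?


Input: bbeebbbbb
Scanning for consecutive runs:
  Group 1: 'b' x 2 (positions 0-1)
  Group 2: 'e' x 2 (positions 2-3)
  Group 3: 'b' x 5 (positions 4-8)
Total groups: 3

3


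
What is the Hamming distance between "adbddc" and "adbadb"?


Comparing "adbddc" and "adbadb" position by position:
  Position 0: 'a' vs 'a' => same
  Position 1: 'd' vs 'd' => same
  Position 2: 'b' vs 'b' => same
  Position 3: 'd' vs 'a' => differ
  Position 4: 'd' vs 'd' => same
  Position 5: 'c' vs 'b' => differ
Total differences (Hamming distance): 2

2


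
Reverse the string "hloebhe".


Input: hloebhe
Reading characters right to left:
  Position 6: 'e'
  Position 5: 'h'
  Position 4: 'b'
  Position 3: 'e'
  Position 2: 'o'
  Position 1: 'l'
  Position 0: 'h'
Reversed: ehbeolh

ehbeolh


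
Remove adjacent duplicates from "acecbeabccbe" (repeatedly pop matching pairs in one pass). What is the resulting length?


Input: acecbeabccbe
Stack-based adjacent duplicate removal:
  Read 'a': push. Stack: a
  Read 'c': push. Stack: ac
  Read 'e': push. Stack: ace
  Read 'c': push. Stack: acec
  Read 'b': push. Stack: acecb
  Read 'e': push. Stack: acecbe
  Read 'a': push. Stack: acecbea
  Read 'b': push. Stack: acecbeab
  Read 'c': push. Stack: acecbeabc
  Read 'c': matches stack top 'c' => pop. Stack: acecbeab
  Read 'b': matches stack top 'b' => pop. Stack: acecbea
  Read 'e': push. Stack: acecbeae
Final stack: "acecbeae" (length 8)

8


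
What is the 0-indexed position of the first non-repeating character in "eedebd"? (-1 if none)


Input: eedebd
Character frequencies:
  'b': 1
  'd': 2
  'e': 3
Scanning left to right for freq == 1:
  Position 0 ('e'): freq=3, skip
  Position 1 ('e'): freq=3, skip
  Position 2 ('d'): freq=2, skip
  Position 3 ('e'): freq=3, skip
  Position 4 ('b'): unique! => answer = 4

4


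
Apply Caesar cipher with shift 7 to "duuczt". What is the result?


Caesar cipher: shift "duuczt" by 7
  'd' (pos 3) + 7 = pos 10 = 'k'
  'u' (pos 20) + 7 = pos 1 = 'b'
  'u' (pos 20) + 7 = pos 1 = 'b'
  'c' (pos 2) + 7 = pos 9 = 'j'
  'z' (pos 25) + 7 = pos 6 = 'g'
  't' (pos 19) + 7 = pos 0 = 'a'
Result: kbbjga

kbbjga


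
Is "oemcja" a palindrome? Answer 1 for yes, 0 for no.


Input: oemcja
Reversed: ajcmeo
  Compare pos 0 ('o') with pos 5 ('a'): MISMATCH
  Compare pos 1 ('e') with pos 4 ('j'): MISMATCH
  Compare pos 2 ('m') with pos 3 ('c'): MISMATCH
Result: not a palindrome

0


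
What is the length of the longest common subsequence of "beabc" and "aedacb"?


LCS of "beabc" and "aedacb"
DP table:
           a    e    d    a    c    b
      0    0    0    0    0    0    0
  b   0    0    0    0    0    0    1
  e   0    0    1    1    1    1    1
  a   0    1    1    1    2    2    2
  b   0    1    1    1    2    2    3
  c   0    1    1    1    2    3    3
LCS length = dp[5][6] = 3

3


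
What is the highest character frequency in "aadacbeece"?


Input: aadacbeece
Character counts:
  'a': 3
  'b': 1
  'c': 2
  'd': 1
  'e': 3
Maximum frequency: 3

3


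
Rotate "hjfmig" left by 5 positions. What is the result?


Input: "hjfmig", rotate left by 5
First 5 characters: "hjfmi"
Remaining characters: "g"
Concatenate remaining + first: "g" + "hjfmi" = "ghjfmi"

ghjfmi


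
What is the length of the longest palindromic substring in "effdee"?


Input: "effdee"
Checking substrings for palindromes:
  [1:3] "ff" (len 2) => palindrome
  [4:6] "ee" (len 2) => palindrome
Longest palindromic substring: "ff" with length 2

2


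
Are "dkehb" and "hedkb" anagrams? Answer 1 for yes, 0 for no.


Strings: "dkehb", "hedkb"
Sorted first:  bdehk
Sorted second: bdehk
Sorted forms match => anagrams

1


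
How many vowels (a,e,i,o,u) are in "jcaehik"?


Input: jcaehik
Checking each character:
  'j' at position 0: consonant
  'c' at position 1: consonant
  'a' at position 2: vowel (running total: 1)
  'e' at position 3: vowel (running total: 2)
  'h' at position 4: consonant
  'i' at position 5: vowel (running total: 3)
  'k' at position 6: consonant
Total vowels: 3

3


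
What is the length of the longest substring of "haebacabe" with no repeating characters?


Input: "haebacabe"
Sliding window (track last position of each char):
  Position 0 ('h'): window [0,0] length 1 -- new best
  Position 1 ('a'): window [0,1] length 2 -- new best
  Position 2 ('e'): window [0,2] length 3 -- new best
  Position 3 ('b'): window [0,3] length 4 -- new best
  Position 4 ('a'): repeat (last at 1), move window start to 2
  Position 4 ('a'): window [2,4] length 3
  Position 5 ('c'): window [2,5] length 4
  Position 6 ('a'): repeat (last at 4), move window start to 5
  Position 6 ('a'): window [5,6] length 2
  Position 7 ('b'): window [5,7] length 3
  Position 8 ('e'): window [5,8] length 4
Longest substring with no repeats: "haeb" with length 4

4


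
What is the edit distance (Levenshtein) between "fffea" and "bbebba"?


Computing edit distance: "fffea" -> "bbebba"
DP table:
           b    b    e    b    b    a
      0    1    2    3    4    5    6
  f   1    1    2    3    4    5    6
  f   2    2    2    3    4    5    6
  f   3    3    3    3    4    5    6
  e   4    4    4    3    4    5    6
  a   5    5    5    4    4    5    5
Edit distance = dp[5][6] = 5

5


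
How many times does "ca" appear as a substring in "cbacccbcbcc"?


Searching for "ca" in "cbacccbcbcc"
Scanning each position:
  Position 0: "cb" => no
  Position 1: "ba" => no
  Position 2: "ac" => no
  Position 3: "cc" => no
  Position 4: "cc" => no
  Position 5: "cb" => no
  Position 6: "bc" => no
  Position 7: "cb" => no
  Position 8: "bc" => no
  Position 9: "cc" => no
Total occurrences: 0

0


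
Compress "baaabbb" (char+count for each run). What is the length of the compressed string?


Input: baaabbb
Runs:
  'b' x 1 => "b1"
  'a' x 3 => "a3"
  'b' x 3 => "b3"
Compressed: "b1a3b3"
Compressed length: 6

6


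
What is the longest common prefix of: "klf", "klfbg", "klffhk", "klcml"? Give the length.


Words: klf, klfbg, klffhk, klcml
  Position 0: all 'k' => match
  Position 1: all 'l' => match
  Position 2: ('f', 'f', 'f', 'c') => mismatch, stop
LCP = "kl" (length 2)

2


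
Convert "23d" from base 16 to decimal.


Input: "23d" in base 16
Positional expansion:
  Digit '2' (value 2) x 16^2 = 512
  Digit '3' (value 3) x 16^1 = 48
  Digit 'd' (value 13) x 16^0 = 13
Sum = 573

573


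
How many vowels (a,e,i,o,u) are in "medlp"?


Input: medlp
Checking each character:
  'm' at position 0: consonant
  'e' at position 1: vowel (running total: 1)
  'd' at position 2: consonant
  'l' at position 3: consonant
  'p' at position 4: consonant
Total vowels: 1

1


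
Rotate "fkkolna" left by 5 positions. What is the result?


Input: "fkkolna", rotate left by 5
First 5 characters: "fkkol"
Remaining characters: "na"
Concatenate remaining + first: "na" + "fkkol" = "nafkkol"

nafkkol


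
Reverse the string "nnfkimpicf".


Input: nnfkimpicf
Reading characters right to left:
  Position 9: 'f'
  Position 8: 'c'
  Position 7: 'i'
  Position 6: 'p'
  Position 5: 'm'
  Position 4: 'i'
  Position 3: 'k'
  Position 2: 'f'
  Position 1: 'n'
  Position 0: 'n'
Reversed: fcipmikfnn

fcipmikfnn


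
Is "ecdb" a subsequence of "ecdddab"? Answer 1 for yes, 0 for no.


Check if "ecdb" is a subsequence of "ecdddab"
Greedy scan:
  Position 0 ('e'): matches sub[0] = 'e'
  Position 1 ('c'): matches sub[1] = 'c'
  Position 2 ('d'): matches sub[2] = 'd'
  Position 3 ('d'): no match needed
  Position 4 ('d'): no match needed
  Position 5 ('a'): no match needed
  Position 6 ('b'): matches sub[3] = 'b'
All 4 characters matched => is a subsequence

1


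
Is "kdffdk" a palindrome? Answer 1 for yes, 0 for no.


Input: kdffdk
Reversed: kdffdk
  Compare pos 0 ('k') with pos 5 ('k'): match
  Compare pos 1 ('d') with pos 4 ('d'): match
  Compare pos 2 ('f') with pos 3 ('f'): match
Result: palindrome

1


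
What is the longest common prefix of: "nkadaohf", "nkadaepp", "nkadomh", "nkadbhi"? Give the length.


Words: nkadaohf, nkadaepp, nkadomh, nkadbhi
  Position 0: all 'n' => match
  Position 1: all 'k' => match
  Position 2: all 'a' => match
  Position 3: all 'd' => match
  Position 4: ('a', 'a', 'o', 'b') => mismatch, stop
LCP = "nkad" (length 4)

4


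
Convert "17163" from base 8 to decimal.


Input: "17163" in base 8
Positional expansion:
  Digit '1' (value 1) x 8^4 = 4096
  Digit '7' (value 7) x 8^3 = 3584
  Digit '1' (value 1) x 8^2 = 64
  Digit '6' (value 6) x 8^1 = 48
  Digit '3' (value 3) x 8^0 = 3
Sum = 7795

7795


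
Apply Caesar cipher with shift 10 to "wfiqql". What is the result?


Caesar cipher: shift "wfiqql" by 10
  'w' (pos 22) + 10 = pos 6 = 'g'
  'f' (pos 5) + 10 = pos 15 = 'p'
  'i' (pos 8) + 10 = pos 18 = 's'
  'q' (pos 16) + 10 = pos 0 = 'a'
  'q' (pos 16) + 10 = pos 0 = 'a'
  'l' (pos 11) + 10 = pos 21 = 'v'
Result: gpsaav

gpsaav
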